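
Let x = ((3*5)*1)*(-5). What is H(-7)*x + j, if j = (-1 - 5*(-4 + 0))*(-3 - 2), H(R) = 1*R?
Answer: 430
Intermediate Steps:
H(R) = R
j = -95 (j = (-1 - 5*(-4))*(-5) = (-1 + 20)*(-5) = 19*(-5) = -95)
x = -75 (x = (15*1)*(-5) = 15*(-5) = -75)
H(-7)*x + j = -7*(-75) - 95 = 525 - 95 = 430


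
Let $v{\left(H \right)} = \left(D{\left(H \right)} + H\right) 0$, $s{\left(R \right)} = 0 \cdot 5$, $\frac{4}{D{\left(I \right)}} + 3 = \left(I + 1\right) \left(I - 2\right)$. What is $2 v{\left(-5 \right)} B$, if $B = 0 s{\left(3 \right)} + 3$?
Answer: $0$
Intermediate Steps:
$D{\left(I \right)} = \frac{4}{-3 + \left(1 + I\right) \left(-2 + I\right)}$ ($D{\left(I \right)} = \frac{4}{-3 + \left(I + 1\right) \left(I - 2\right)} = \frac{4}{-3 + \left(1 + I\right) \left(-2 + I\right)}$)
$s{\left(R \right)} = 0$
$v{\left(H \right)} = 0$ ($v{\left(H \right)} = \left(\frac{4}{-5 + H^{2} - H} + H\right) 0 = \left(H + \frac{4}{-5 + H^{2} - H}\right) 0 = 0$)
$B = 3$ ($B = 0 \cdot 0 + 3 = 0 + 3 = 3$)
$2 v{\left(-5 \right)} B = 2 \cdot 0 \cdot 3 = 0 \cdot 3 = 0$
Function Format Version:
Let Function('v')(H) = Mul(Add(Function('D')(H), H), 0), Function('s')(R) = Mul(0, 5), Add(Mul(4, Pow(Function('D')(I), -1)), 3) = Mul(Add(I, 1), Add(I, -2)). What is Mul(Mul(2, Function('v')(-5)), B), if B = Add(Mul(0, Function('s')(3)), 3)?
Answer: 0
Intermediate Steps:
Function('D')(I) = Mul(4, Pow(Add(-3, Mul(Add(1, I), Add(-2, I))), -1)) (Function('D')(I) = Mul(4, Pow(Add(-3, Mul(Add(I, 1), Add(I, -2))), -1)) = Mul(4, Pow(Add(-3, Mul(Add(1, I), Add(-2, I))), -1)))
Function('s')(R) = 0
Function('v')(H) = 0 (Function('v')(H) = Mul(Add(Mul(4, Pow(Add(-5, Pow(H, 2), Mul(-1, H)), -1)), H), 0) = Mul(Add(H, Mul(4, Pow(Add(-5, Pow(H, 2), Mul(-1, H)), -1))), 0) = 0)
B = 3 (B = Add(Mul(0, 0), 3) = Add(0, 3) = 3)
Mul(Mul(2, Function('v')(-5)), B) = Mul(Mul(2, 0), 3) = Mul(0, 3) = 0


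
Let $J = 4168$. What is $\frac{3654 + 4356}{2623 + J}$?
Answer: $\frac{8010}{6791} \approx 1.1795$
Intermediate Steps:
$\frac{3654 + 4356}{2623 + J} = \frac{3654 + 4356}{2623 + 4168} = \frac{8010}{6791}$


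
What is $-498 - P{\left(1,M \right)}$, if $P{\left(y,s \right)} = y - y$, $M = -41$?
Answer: $-498$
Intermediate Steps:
$P{\left(y,s \right)} = 0$
$-498 - P{\left(1,M \right)} = -498 - 0 = -498 + 0 = -498$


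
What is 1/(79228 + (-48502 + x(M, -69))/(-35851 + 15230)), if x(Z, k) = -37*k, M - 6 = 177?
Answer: 20621/1633806537 ≈ 1.2621e-5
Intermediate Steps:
M = 183 (M = 6 + 177 = 183)
1/(79228 + (-48502 + x(M, -69))/(-35851 + 15230)) = 1/(79228 + (-48502 - 37*(-69))/(-35851 + 15230)) = 1/(79228 + (-48502 + 2553)/(-20621)) = 1/(79228 - 45949*(-1/20621)) = 1/(79228 + 45949/20621) = 1/(1633806537/20621) = 20621/1633806537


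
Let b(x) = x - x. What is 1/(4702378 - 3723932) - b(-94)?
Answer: 1/978446 ≈ 1.0220e-6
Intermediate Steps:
b(x) = 0
1/(4702378 - 3723932) - b(-94) = 1/(4702378 - 3723932) - 1*0 = 1/978446 + 0 = 1/978446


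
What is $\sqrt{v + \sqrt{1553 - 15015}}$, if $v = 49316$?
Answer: $\sqrt{49316 + i \sqrt{13462}} \approx 222.07 + 0.2612 i$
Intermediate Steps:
$\sqrt{v + \sqrt{1553 - 15015}} = \sqrt{49316 + \sqrt{1553 - 15015}} = \sqrt{49316 + \sqrt{-13462}} = \sqrt{49316 + i \sqrt{13462}}$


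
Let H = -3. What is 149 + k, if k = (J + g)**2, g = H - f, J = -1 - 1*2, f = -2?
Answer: 165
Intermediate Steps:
J = -3 (J = -1 - 2 = -3)
g = -1 (g = -3 - 1*(-2) = -3 + 2 = -1)
k = 16 (k = (-3 - 1)**2 = (-4)**2 = 16)
149 + k = 149 + 16 = 165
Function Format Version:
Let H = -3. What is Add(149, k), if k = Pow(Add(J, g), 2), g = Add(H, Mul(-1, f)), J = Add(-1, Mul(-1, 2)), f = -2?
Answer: 165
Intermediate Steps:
J = -3 (J = Add(-1, -2) = -3)
g = -1 (g = Add(-3, Mul(-1, -2)) = Add(-3, 2) = -1)
k = 16 (k = Pow(Add(-3, -1), 2) = Pow(-4, 2) = 16)
Add(149, k) = Add(149, 16) = 165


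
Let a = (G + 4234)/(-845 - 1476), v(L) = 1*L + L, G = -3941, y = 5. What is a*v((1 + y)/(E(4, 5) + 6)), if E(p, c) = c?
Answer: -3516/25531 ≈ -0.13771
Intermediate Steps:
v(L) = 2*L (v(L) = L + L = 2*L)
a = -293/2321 (a = (-3941 + 4234)/(-845 - 1476) = 293/(-2321) = 293*(-1/2321) = -293/2321 ≈ -0.12624)
a*v((1 + y)/(E(4, 5) + 6)) = -586*(1 + 5)/(5 + 6)/2321 = -586*6/11/2321 = -586*6*(1/11)/2321 = -586*6/(2321*11) = -293/2321*12/11 = -3516/25531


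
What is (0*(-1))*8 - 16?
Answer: -16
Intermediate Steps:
(0*(-1))*8 - 16 = 0*8 - 16 = 0 - 16 = -16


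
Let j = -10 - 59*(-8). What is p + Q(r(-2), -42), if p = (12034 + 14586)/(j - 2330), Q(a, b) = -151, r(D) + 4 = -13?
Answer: -77172/467 ≈ -165.25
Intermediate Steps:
r(D) = -17 (r(D) = -4 - 13 = -17)
j = 462 (j = -10 + 472 = 462)
p = -6655/467 (p = (12034 + 14586)/(462 - 2330) = 26620/(-1868) = 26620*(-1/1868) = -6655/467 ≈ -14.251)
p + Q(r(-2), -42) = -6655/467 - 151 = -77172/467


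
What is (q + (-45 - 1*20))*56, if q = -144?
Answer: -11704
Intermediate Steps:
(q + (-45 - 1*20))*56 = (-144 + (-45 - 1*20))*56 = (-144 + (-45 - 20))*56 = (-144 - 65)*56 = -209*56 = -11704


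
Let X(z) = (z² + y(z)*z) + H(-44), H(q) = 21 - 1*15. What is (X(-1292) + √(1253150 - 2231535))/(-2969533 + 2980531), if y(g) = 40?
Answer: 62215/423 + I*√978385/10998 ≈ 147.08 + 0.089938*I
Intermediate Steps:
H(q) = 6 (H(q) = 21 - 15 = 6)
X(z) = 6 + z² + 40*z (X(z) = (z² + 40*z) + 6 = 6 + z² + 40*z)
(X(-1292) + √(1253150 - 2231535))/(-2969533 + 2980531) = ((6 + (-1292)² + 40*(-1292)) + √(1253150 - 2231535))/(-2969533 + 2980531) = ((6 + 1669264 - 51680) + √(-978385))/10998 = (1617590 + I*√978385)*(1/10998) = 62215/423 + I*√978385/10998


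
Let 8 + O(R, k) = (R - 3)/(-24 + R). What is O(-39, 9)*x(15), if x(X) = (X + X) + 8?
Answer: -836/3 ≈ -278.67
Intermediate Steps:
x(X) = 8 + 2*X (x(X) = 2*X + 8 = 8 + 2*X)
O(R, k) = -8 + (-3 + R)/(-24 + R) (O(R, k) = -8 + (R - 3)/(-24 + R) = -8 + (-3 + R)/(-24 + R))
O(-39, 9)*x(15) = (7*(27 - 1*(-39))/(-24 - 39))*(8 + 2*15) = (7*(27 + 39)/(-63))*(8 + 30) = (7*(-1/63)*66)*38 = -22/3*38 = -836/3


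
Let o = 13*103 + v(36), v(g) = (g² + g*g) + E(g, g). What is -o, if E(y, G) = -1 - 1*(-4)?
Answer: -3934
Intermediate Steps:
E(y, G) = 3 (E(y, G) = -1 + 4 = 3)
v(g) = 3 + 2*g² (v(g) = (g² + g*g) + 3 = (g² + g²) + 3 = 2*g² + 3 = 3 + 2*g²)
o = 3934 (o = 13*103 + (3 + 2*36²) = 1339 + (3 + 2*1296) = 1339 + (3 + 2592) = 1339 + 2595 = 3934)
-o = -1*3934 = -3934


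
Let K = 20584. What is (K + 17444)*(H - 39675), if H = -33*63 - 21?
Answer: -1588619700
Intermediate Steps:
H = -2100 (H = -2079 - 21 = -2100)
(K + 17444)*(H - 39675) = (20584 + 17444)*(-2100 - 39675) = 38028*(-41775) = -1588619700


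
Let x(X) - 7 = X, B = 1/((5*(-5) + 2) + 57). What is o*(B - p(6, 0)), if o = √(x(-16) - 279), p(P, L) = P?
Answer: -1218*I*√2/17 ≈ -101.32*I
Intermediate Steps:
B = 1/34 (B = 1/((-25 + 2) + 57) = 1/(-23 + 57) = 1/34 ≈ 0.029412)
x(X) = 7 + X
o = 12*I*√2 (o = √((7 - 16) - 279) = √(-9 - 279) = √(-288) = 12*I*√2 ≈ 16.971*I)
o*(B - p(6, 0)) = (12*I*√2)*(1/34 - 1*6) = (12*I*√2)*(1/34 - 6) = (12*I*√2)*(-203/34) = -1218*I*√2/17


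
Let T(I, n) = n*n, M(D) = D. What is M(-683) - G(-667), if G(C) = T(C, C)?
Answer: -445572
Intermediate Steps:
T(I, n) = n²
G(C) = C²
M(-683) - G(-667) = -683 - 1*(-667)² = -683 - 1*444889 = -683 - 444889 = -445572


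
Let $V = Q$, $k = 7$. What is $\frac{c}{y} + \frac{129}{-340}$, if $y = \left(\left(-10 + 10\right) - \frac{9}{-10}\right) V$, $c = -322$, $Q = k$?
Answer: $- \frac{157561}{3060} \approx -51.491$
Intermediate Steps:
$Q = 7$
$V = 7$
$y = \frac{63}{10}$ ($y = \left(\left(-10 + 10\right) - \frac{9}{-10}\right) 7 = \left(0 - - \frac{9}{10}\right) 7 = \left(0 + \frac{9}{10}\right) 7 = \frac{9}{10} \cdot 7 = \frac{63}{10} \approx 6.3$)
$\frac{c}{y} + \frac{129}{-340} = - \frac{322}{\frac{63}{10}} + \frac{129}{-340} = \left(-322\right) \frac{10}{63} + 129 \left(- \frac{1}{340}\right) = - \frac{460}{9} - \frac{129}{340} = - \frac{157561}{3060}$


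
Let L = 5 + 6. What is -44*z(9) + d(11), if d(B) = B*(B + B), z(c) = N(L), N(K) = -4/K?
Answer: 258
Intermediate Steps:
L = 11
z(c) = -4/11
d(B) = 2*B**2 (d(B) = B*(2*B) = 2*B**2)
-44*z(9) + d(11) = -44*(-4/11) + 2*11**2 = 16 + 2*121 = 16 + 242 = 258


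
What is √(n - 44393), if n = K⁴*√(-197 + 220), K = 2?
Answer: √(-44393 + 16*√23) ≈ 210.51*I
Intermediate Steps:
n = 16*√23 (n = 2⁴*√(-197 + 220) = 16*√23 ≈ 76.733)
√(n - 44393) = √(16*√23 - 44393) = √(-44393 + 16*√23)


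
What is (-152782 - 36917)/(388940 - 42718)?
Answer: -189699/346222 ≈ -0.54791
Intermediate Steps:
(-152782 - 36917)/(388940 - 42718) = -189699/346222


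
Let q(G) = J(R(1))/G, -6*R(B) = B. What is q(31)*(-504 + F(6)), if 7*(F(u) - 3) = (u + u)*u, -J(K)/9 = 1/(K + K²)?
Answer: -222588/217 ≈ -1025.8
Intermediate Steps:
R(B) = -B/6
J(K) = -9/(K + K²)
F(u) = 3 + 2*u²/7 (F(u) = 3 + ((u + u)*u)/7 = 3 + ((2*u)*u)/7 = 3 + (2*u²)/7 = 3 + 2*u²/7)
q(G) = 324/(5*G) (q(G) = (-9/(((-⅙*1))*(1 - ⅙*1)))/G = (-9/((-⅙)*(1 - ⅙)))/G = (-9*(-6)/⅚)/G = (-9*(-6)*6/5)/G = 324/(5*G))
q(31)*(-504 + F(6)) = ((324/5)/31)*(-504 + (3 + (2/7)*6²)) = ((324/5)*(1/31))*(-504 + (3 + (2/7)*36)) = 324*(-504 + (3 + 72/7))/155 = 324*(-504 + 93/7)/155 = (324/155)*(-3435/7) = -222588/217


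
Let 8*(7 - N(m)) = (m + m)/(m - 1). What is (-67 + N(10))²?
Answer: 1177225/324 ≈ 3633.4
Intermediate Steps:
N(m) = 7 - m/(4*(-1 + m)) (N(m) = 7 - (m + m)/(8*(m - 1)) = 7 - 2*m/(8*(-1 + m)) = 7 - m/(4*(-1 + m)))
(-67 + N(10))² = (-67 + (-28 + 27*10)/(4*(-1 + 10)))² = (-67 + (¼)*(-28 + 270)/9)² = (-67 + (¼)*(⅑)*242)² = (-67 + 121/18)² = (-1085/18)² = 1177225/324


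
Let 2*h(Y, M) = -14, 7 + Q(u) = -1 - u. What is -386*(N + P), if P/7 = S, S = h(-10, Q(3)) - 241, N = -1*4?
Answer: 671640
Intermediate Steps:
Q(u) = -8 - u (Q(u) = -7 + (-1 - u) = -8 - u)
h(Y, M) = -7 (h(Y, M) = (1/2)*(-14) = -7)
N = -4
S = -248 (S = -7 - 241 = -248)
P = -1736 (P = 7*(-248) = -1736)
-386*(N + P) = -386*(-4 - 1736) = -386*(-1740) = 671640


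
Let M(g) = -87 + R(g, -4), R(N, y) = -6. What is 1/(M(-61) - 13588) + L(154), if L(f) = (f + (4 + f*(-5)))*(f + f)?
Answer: -2578813777/13681 ≈ -1.8850e+5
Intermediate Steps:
M(g) = -93 (M(g) = -87 - 6 = -93)
L(f) = 2*f*(4 - 4*f) (L(f) = (f + (4 - 5*f))*(2*f) = (4 - 4*f)*(2*f) = 2*f*(4 - 4*f))
1/(M(-61) - 13588) + L(154) = 1/(-93 - 13588) + 8*154*(1 - 1*154) = 1/(-13681) + 8*154*(1 - 154) = -1/13681 + 8*154*(-153) = -1/13681 - 188496 = -2578813777/13681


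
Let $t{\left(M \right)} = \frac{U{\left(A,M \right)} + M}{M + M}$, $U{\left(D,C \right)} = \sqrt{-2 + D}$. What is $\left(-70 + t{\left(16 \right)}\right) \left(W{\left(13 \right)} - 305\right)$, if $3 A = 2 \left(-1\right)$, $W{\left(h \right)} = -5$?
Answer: $21545 - \frac{155 i \sqrt{6}}{24} \approx 21545.0 - 15.82 i$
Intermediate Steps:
$A = - \frac{2}{3}$ ($A = \frac{2 \left(-1\right)}{3} = \frac{1}{3} \left(-2\right) = - \frac{2}{3} \approx -0.66667$)
$t{\left(M \right)} = \frac{M + \frac{2 i \sqrt{6}}{3}}{2 M}$ ($t{\left(M \right)} = \frac{\sqrt{-2 - \frac{2}{3}} + M}{M + M} = \frac{\sqrt{- \frac{8}{3}} + M}{2 M} = \left(\frac{2 i \sqrt{6}}{3} + M\right) \frac{1}{2 M} = \left(M + \frac{2 i \sqrt{6}}{3}\right) \frac{1}{2 M} = \frac{M + \frac{2 i \sqrt{6}}{3}}{2 M}$)
$\left(-70 + t{\left(16 \right)}\right) \left(W{\left(13 \right)} - 305\right) = \left(-70 + \frac{\frac{1}{2} \cdot 16 + \frac{i \sqrt{6}}{3}}{16}\right) \left(-5 - 305\right) = \left(-70 + \frac{8 + \frac{i \sqrt{6}}{3}}{16}\right) \left(-310\right) = \left(-70 + \left(\frac{1}{2} + \frac{i \sqrt{6}}{48}\right)\right) \left(-310\right) = \left(- \frac{139}{2} + \frac{i \sqrt{6}}{48}\right) \left(-310\right) = 21545 - \frac{155 i \sqrt{6}}{24}$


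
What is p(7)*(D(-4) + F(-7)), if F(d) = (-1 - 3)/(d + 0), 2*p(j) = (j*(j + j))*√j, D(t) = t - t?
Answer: 28*√7 ≈ 74.081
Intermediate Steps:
D(t) = 0
p(j) = j^(5/2) (p(j) = ((j*(j + j))*√j)/2 = ((j*(2*j))*√j)/2 = ((2*j²)*√j)/2 = (2*j^(5/2))/2 = j^(5/2))
F(d) = -4/d
p(7)*(D(-4) + F(-7)) = 7^(5/2)*(0 - 4/(-7)) = (49*√7)*(0 - 4*(-⅐)) = (49*√7)*(0 + 4/7) = (49*√7)*(4/7) = 28*√7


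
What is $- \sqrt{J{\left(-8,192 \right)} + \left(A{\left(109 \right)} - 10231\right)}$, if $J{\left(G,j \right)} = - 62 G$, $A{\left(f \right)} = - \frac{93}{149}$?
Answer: $- \frac{4 i \sqrt{13508787}}{149} \approx - 98.669 i$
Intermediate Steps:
$A{\left(f \right)} = - \frac{93}{149}$ ($A{\left(f \right)} = \left(-93\right) \frac{1}{149} = - \frac{93}{149}$)
$- \sqrt{J{\left(-8,192 \right)} + \left(A{\left(109 \right)} - 10231\right)} = - \sqrt{\left(-62\right) \left(-8\right) - \frac{1524512}{149}} = - \sqrt{496 - \frac{1524512}{149}} = - \sqrt{- \frac{1450608}{149}} = - \frac{4 i \sqrt{13508787}}{149}$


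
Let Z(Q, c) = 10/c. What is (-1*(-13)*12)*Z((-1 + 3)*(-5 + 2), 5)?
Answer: 312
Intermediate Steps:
(-1*(-13)*12)*Z((-1 + 3)*(-5 + 2), 5) = (-1*(-13)*12)*(10/5) = (13*12)*(10*(⅕)) = 156*2 = 312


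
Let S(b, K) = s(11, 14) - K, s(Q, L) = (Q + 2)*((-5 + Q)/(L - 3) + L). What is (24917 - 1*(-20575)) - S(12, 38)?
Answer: 498750/11 ≈ 45341.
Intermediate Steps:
s(Q, L) = (2 + Q)*(L + (-5 + Q)/(-3 + L)) (s(Q, L) = (2 + Q)*((-5 + Q)/(-3 + L) + L) = (2 + Q)*(L + (-5 + Q)/(-3 + L)))
S(b, K) = 2080/11 - K (S(b, K) = (-10 + 11² - 6*14 - 3*11 + 2*14² + 11*14² - 3*14*11)/(-3 + 14) - K = (-10 + 121 - 84 - 33 + 2*196 + 11*196 - 462)/11 - K = (-10 + 121 - 84 - 33 + 392 + 2156 - 462)/11 - K = (1/11)*2080 - K = 2080/11 - K)
(24917 - 1*(-20575)) - S(12, 38) = (24917 - 1*(-20575)) - (2080/11 - 1*38) = (24917 + 20575) - (2080/11 - 38) = 45492 - 1*1662/11 = 45492 - 1662/11 = 498750/11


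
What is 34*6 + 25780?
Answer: 25984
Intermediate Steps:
34*6 + 25780 = 204 + 25780 = 25984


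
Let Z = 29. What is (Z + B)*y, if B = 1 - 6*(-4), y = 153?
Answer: 8262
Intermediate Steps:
B = 25 (B = 1 + 24 = 25)
(Z + B)*y = (29 + 25)*153 = 54*153 = 8262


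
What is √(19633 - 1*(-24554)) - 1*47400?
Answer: -47400 + √44187 ≈ -47190.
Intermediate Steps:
√(19633 - 1*(-24554)) - 1*47400 = √(19633 + 24554) - 47400 = √44187 - 47400 = -47400 + √44187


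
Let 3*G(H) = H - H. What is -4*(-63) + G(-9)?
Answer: 252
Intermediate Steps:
G(H) = 0 (G(H) = (H - H)/3 = (1/3)*0 = 0)
-4*(-63) + G(-9) = -4*(-63) + 0 = 252 + 0 = 252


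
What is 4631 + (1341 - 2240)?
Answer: 3732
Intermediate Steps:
4631 + (1341 - 2240) = 4631 - 899 = 3732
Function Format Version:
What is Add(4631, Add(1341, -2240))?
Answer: 3732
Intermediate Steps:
Add(4631, Add(1341, -2240)) = Add(4631, -899) = 3732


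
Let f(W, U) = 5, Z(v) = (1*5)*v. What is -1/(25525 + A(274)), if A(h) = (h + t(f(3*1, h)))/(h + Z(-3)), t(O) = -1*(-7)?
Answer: -259/6611256 ≈ -3.9176e-5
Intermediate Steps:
Z(v) = 5*v
t(O) = 7
A(h) = (7 + h)/(-15 + h) (A(h) = (h + 7)/(h + 5*(-3)) = (7 + h)/(h - 15) = (7 + h)/(-15 + h))
-1/(25525 + A(274)) = -1/(25525 + (7 + 274)/(-15 + 274)) = -1/(25525 + 281/259) = -1/6611256/259 = -1*259/6611256 = -259/6611256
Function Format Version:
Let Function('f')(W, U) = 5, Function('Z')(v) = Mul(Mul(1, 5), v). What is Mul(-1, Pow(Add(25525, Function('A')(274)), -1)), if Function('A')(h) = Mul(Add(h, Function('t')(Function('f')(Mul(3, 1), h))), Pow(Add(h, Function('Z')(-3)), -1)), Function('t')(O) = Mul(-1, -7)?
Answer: Rational(-259, 6611256) ≈ -3.9176e-5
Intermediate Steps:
Function('Z')(v) = Mul(5, v)
Function('t')(O) = 7
Function('A')(h) = Mul(Pow(Add(-15, h), -1), Add(7, h)) (Function('A')(h) = Mul(Add(h, 7), Pow(Add(h, Mul(5, -3)), -1)) = Mul(Add(7, h), Pow(Add(h, -15), -1)) = Mul(Add(7, h), Pow(Add(-15, h), -1)) = Mul(Pow(Add(-15, h), -1), Add(7, h)))
Mul(-1, Pow(Add(25525, Function('A')(274)), -1)) = Mul(-1, Pow(Add(25525, Mul(Pow(Add(-15, 274), -1), Add(7, 274))), -1)) = Mul(-1, Pow(Add(25525, Mul(Pow(259, -1), 281)), -1)) = Mul(-1, Pow(Add(25525, Mul(Rational(1, 259), 281)), -1)) = Mul(-1, Pow(Add(25525, Rational(281, 259)), -1)) = Mul(-1, Pow(Rational(6611256, 259), -1)) = Mul(-1, Rational(259, 6611256)) = Rational(-259, 6611256)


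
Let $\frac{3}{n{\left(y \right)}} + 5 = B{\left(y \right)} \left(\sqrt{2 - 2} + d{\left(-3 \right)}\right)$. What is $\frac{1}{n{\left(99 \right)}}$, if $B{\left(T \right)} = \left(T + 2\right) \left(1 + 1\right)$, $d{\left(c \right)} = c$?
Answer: $- \frac{611}{3} \approx -203.67$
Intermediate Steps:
$B{\left(T \right)} = 4 + 2 T$ ($B{\left(T \right)} = \left(2 + T\right) 2 = 4 + 2 T$)
$n{\left(y \right)} = \frac{3}{-17 - 6 y}$ ($n{\left(y \right)} = \frac{3}{-5 + \left(4 + 2 y\right) \left(\sqrt{2 - 2} - 3\right)} = \frac{3}{-5 + \left(4 + 2 y\right) \left(\sqrt{0} - 3\right)} = \frac{3}{-5 + \left(4 + 2 y\right) \left(0 - 3\right)} = \frac{3}{-5 + \left(4 + 2 y\right) \left(-3\right)} = \frac{3}{-5 - \left(12 + 6 y\right)} = \frac{3}{-17 - 6 y}$)
$\frac{1}{n{\left(99 \right)}} = \frac{1}{3 \frac{1}{-17 - 594}} = \frac{1}{3 \frac{1}{-611}} = \frac{1}{3 \left(- \frac{1}{611}\right)} = \frac{1}{- \frac{3}{611}} = - \frac{611}{3}$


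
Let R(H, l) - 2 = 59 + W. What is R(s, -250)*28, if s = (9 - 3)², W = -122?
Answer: -1708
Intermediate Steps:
s = 36 (s = 6² = 36)
R(H, l) = -61 (R(H, l) = 2 + (59 - 122) = 2 - 63 = -61)
R(s, -250)*28 = -61*28 = -1708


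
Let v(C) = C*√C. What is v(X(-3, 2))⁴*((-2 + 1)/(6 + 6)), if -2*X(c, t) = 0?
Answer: 0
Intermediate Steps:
X(c, t) = 0 (X(c, t) = -½*0 = 0)
v(C) = C^(3/2)
v(X(-3, 2))⁴*((-2 + 1)/(6 + 6)) = (0^(3/2))⁴*((-2 + 1)/(6 + 6)) = 0⁴*(-1/12) = 0*(-1*1/12) = 0*(-1/12) = 0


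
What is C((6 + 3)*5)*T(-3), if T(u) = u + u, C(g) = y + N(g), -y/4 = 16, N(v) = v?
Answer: 114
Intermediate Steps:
y = -64 (y = -4*16 = -64)
C(g) = -64 + g
T(u) = 2*u
C((6 + 3)*5)*T(-3) = (-64 + (6 + 3)*5)*(2*(-3)) = (-64 + 9*5)*(-6) = (-64 + 45)*(-6) = -19*(-6) = 114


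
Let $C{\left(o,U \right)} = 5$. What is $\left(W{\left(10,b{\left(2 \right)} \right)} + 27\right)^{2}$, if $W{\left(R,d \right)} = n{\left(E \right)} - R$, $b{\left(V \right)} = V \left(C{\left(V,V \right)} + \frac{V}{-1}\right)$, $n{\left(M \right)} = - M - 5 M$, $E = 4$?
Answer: $49$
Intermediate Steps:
$n{\left(M \right)} = - 6 M$
$b{\left(V \right)} = V \left(5 - V\right)$ ($b{\left(V \right)} = V \left(5 + \frac{V}{-1}\right) = V \left(5 + V \left(-1\right)\right) = V \left(5 - V\right)$)
$W{\left(R,d \right)} = -24 - R$ ($W{\left(R,d \right)} = \left(-6\right) 4 - R = -24 - R$)
$\left(W{\left(10,b{\left(2 \right)} \right)} + 27\right)^{2} = \left(\left(-24 - 10\right) + 27\right)^{2} = \left(-34 + 27\right)^{2} = \left(-7\right)^{2} = 49$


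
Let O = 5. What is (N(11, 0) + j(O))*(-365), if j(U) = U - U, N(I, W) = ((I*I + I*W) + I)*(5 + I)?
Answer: -770880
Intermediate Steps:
N(I, W) = (5 + I)*(I + I² + I*W) (N(I, W) = ((I² + I*W) + I)*(5 + I) = (I + I² + I*W)*(5 + I) = (5 + I)*(I + I² + I*W))
j(U) = 0
(N(11, 0) + j(O))*(-365) = (11*(5 + 11² + 5*0 + 6*11 + 11*0) + 0)*(-365) = (11*(5 + 121 + 0 + 66 + 0) + 0)*(-365) = (11*192 + 0)*(-365) = (2112 + 0)*(-365) = 2112*(-365) = -770880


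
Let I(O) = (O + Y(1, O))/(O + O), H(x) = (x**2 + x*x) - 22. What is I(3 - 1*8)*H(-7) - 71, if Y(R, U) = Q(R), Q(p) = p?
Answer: -203/5 ≈ -40.600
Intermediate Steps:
H(x) = -22 + 2*x**2 (H(x) = (x**2 + x**2) - 22 = 2*x**2 - 22 = -22 + 2*x**2)
Y(R, U) = R
I(O) = (1 + O)/(2*O) (I(O) = (O + 1)/(O + O) = (1 + O)/((2*O)) = (1 + O)*(1/(2*O)) = (1 + O)/(2*O))
I(3 - 1*8)*H(-7) - 71 = ((1 + (3 - 1*8))/(2*(3 - 1*8)))*(-22 + 2*(-7)**2) - 71 = ((1 + (3 - 8))/(2*(3 - 8)))*(-22 + 2*49) - 71 = ((1/2)*(1 - 5)/(-5))*(-22 + 98) - 71 = ((1/2)*(-1/5)*(-4))*76 - 71 = (2/5)*76 - 71 = 152/5 - 71 = -203/5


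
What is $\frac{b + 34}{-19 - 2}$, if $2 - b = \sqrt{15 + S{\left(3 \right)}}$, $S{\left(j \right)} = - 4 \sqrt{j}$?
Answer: $- \frac{12}{7} + \frac{\sqrt{15 - 4 \sqrt{3}}}{21} \approx -1.579$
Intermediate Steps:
$b = 2 - \sqrt{15 - 4 \sqrt{3}} \approx -0.84109$
$\frac{b + 34}{-19 - 2} = \frac{\left(2 - \sqrt{15 - 4 \sqrt{3}}\right) + 34}{-19 - 2} = \frac{36 - \sqrt{15 - 4 \sqrt{3}}}{-21} = \left(36 - \sqrt{15 - 4 \sqrt{3}}\right) \left(- \frac{1}{21}\right) = - \frac{12}{7} + \frac{\sqrt{15 - 4 \sqrt{3}}}{21}$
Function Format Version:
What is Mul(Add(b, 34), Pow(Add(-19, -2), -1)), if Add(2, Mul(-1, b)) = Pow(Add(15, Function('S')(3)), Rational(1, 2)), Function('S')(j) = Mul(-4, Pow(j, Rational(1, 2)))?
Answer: Add(Rational(-12, 7), Mul(Rational(1, 21), Pow(Add(15, Mul(-4, Pow(3, Rational(1, 2)))), Rational(1, 2)))) ≈ -1.5790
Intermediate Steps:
b = Add(2, Mul(-1, Pow(Add(15, Mul(-4, Pow(3, Rational(1, 2)))), Rational(1, 2)))) ≈ -0.84109
Mul(Add(b, 34), Pow(Add(-19, -2), -1)) = Mul(Add(Add(2, Mul(-1, Pow(Add(15, Mul(-4, Pow(3, Rational(1, 2)))), Rational(1, 2)))), 34), Pow(Add(-19, -2), -1)) = Mul(Add(36, Mul(-1, Pow(Add(15, Mul(-4, Pow(3, Rational(1, 2)))), Rational(1, 2)))), Pow(-21, -1)) = Mul(Add(36, Mul(-1, Pow(Add(15, Mul(-4, Pow(3, Rational(1, 2)))), Rational(1, 2)))), Rational(-1, 21)) = Add(Rational(-12, 7), Mul(Rational(1, 21), Pow(Add(15, Mul(-4, Pow(3, Rational(1, 2)))), Rational(1, 2))))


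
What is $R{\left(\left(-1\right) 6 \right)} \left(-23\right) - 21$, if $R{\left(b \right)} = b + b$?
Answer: $255$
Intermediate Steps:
$R{\left(b \right)} = 2 b$
$R{\left(\left(-1\right) 6 \right)} \left(-23\right) - 21 = 2 \left(\left(-1\right) 6\right) \left(-23\right) - 21 = 2 \left(-6\right) \left(-23\right) - 21 = \left(-12\right) \left(-23\right) - 21 = 276 - 21 = 255$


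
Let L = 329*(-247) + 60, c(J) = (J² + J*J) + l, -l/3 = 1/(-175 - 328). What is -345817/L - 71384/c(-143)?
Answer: 4198355280593/1670483511491 ≈ 2.5133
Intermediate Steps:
l = 3/503 (l = -3/(-175 - 328) = -3/(-503) = -3*(-1/503) = 3/503 ≈ 0.0059642)
c(J) = 3/503 + 2*J² (c(J) = (J² + J*J) + 3/503 = (J² + J²) + 3/503 = 2*J² + 3/503 = 3/503 + 2*J²)
L = -81203 (L = -81263 + 60 = -81203)
-345817/L - 71384/c(-143) = -345817/(-81203) - 71384/(3/503 + 2*(-143)²) = -345817*(-1/81203) - 71384/(3/503 + 2*20449) = 345817/81203 - 71384/(3/503 + 40898) = 345817/81203 - 71384/20571697/503 = 345817/81203 - 71384*503/20571697 = 345817/81203 - 35906152/20571697 = 4198355280593/1670483511491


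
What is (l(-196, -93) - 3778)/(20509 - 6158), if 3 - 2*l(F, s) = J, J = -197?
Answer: -3678/14351 ≈ -0.25629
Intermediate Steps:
l(F, s) = 100 (l(F, s) = 3/2 - ½*(-197) = 3/2 + 197/2 = 100)
(l(-196, -93) - 3778)/(20509 - 6158) = (100 - 3778)/(20509 - 6158) = -3678/14351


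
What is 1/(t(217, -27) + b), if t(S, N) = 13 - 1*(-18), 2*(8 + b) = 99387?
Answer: 2/99433 ≈ 2.0114e-5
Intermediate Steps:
b = 99371/2 (b = -8 + (½)*99387 = -8 + 99387/2 = 99371/2 ≈ 49686.)
t(S, N) = 31 (t(S, N) = 13 + 18 = 31)
1/(t(217, -27) + b) = 1/(31 + 99371/2) = 1/(99433/2) = 2/99433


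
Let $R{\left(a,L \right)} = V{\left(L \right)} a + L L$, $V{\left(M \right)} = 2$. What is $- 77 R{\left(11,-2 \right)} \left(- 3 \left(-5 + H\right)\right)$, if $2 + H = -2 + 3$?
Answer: $-36036$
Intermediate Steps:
$H = -1$ ($H = -2 + \left(-2 + 3\right) = -2 + 1 = -1$)
$R{\left(a,L \right)} = L^{2} + 2 a$ ($R{\left(a,L \right)} = 2 a + L L = 2 a + L^{2} = L^{2} + 2 a$)
$- 77 R{\left(11,-2 \right)} \left(- 3 \left(-5 + H\right)\right) = - 77 \left(\left(-2\right)^{2} + 2 \cdot 11\right) \left(- 3 \left(-5 - 1\right)\right) = - 77 \left(4 + 22\right) \left(\left(-3\right) \left(-6\right)\right) = \left(-77\right) 26 \cdot 18 = \left(-2002\right) 18 = -36036$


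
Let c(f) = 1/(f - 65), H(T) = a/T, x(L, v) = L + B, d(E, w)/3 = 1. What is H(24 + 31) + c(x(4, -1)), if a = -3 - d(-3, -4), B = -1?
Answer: -427/3410 ≈ -0.12522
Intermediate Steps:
d(E, w) = 3 (d(E, w) = 3*1 = 3)
a = -6 (a = -3 - 1*3 = -3 - 3 = -6)
x(L, v) = -1 + L (x(L, v) = L - 1 = -1 + L)
H(T) = -6/T
c(f) = 1/(-65 + f)
H(24 + 31) + c(x(4, -1)) = -6/(24 + 31) + 1/(-65 + (-1 + 4)) = -6/55 + 1/(-65 + 3) = -6*1/55 + 1/(-62) = -6/55 - 1/62 = -427/3410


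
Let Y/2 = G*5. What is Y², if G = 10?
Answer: 10000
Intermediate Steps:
Y = 100 (Y = 2*(10*5) = 2*50 = 100)
Y² = 100² = 10000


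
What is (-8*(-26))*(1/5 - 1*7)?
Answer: -7072/5 ≈ -1414.4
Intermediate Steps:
(-8*(-26))*(1/5 - 1*7) = 208*(⅕ - 7) = 208*(-34/5) = -7072/5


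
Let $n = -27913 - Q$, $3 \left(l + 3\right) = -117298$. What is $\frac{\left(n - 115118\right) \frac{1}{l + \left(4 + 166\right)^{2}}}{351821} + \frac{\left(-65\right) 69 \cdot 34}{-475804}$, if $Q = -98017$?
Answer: $\frac{821052418543899}{2561772830421994} \approx 0.3205$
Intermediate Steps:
$l = - \frac{117307}{3}$ ($l = -3 + \frac{1}{3} \left(-117298\right) = -3 - \frac{117298}{3} = - \frac{117307}{3} \approx -39102.0$)
$n = 70104$ ($n = -27913 - -98017 = -27913 + 98017 = 70104$)
$\frac{\left(n - 115118\right) \frac{1}{l + \left(4 + 166\right)^{2}}}{351821} + \frac{\left(-65\right) 69 \cdot 34}{-475804} = \frac{\left(70104 - 115118\right) \frac{1}{- \frac{117307}{3} + \left(4 + 166\right)^{2}}}{351821} + \frac{\left(-65\right) 69 \cdot 34}{-475804} = - \frac{45014}{- \frac{117307}{3} + 170^{2}} \cdot \frac{1}{351821} + \left(-4485\right) 34 \left(- \frac{1}{475804}\right) = - \frac{45014}{- \frac{117307}{3} + 28900} \cdot \frac{1}{351821} - - \frac{76245}{237902} = - \frac{45014}{- \frac{30607}{3}} \cdot \frac{1}{351821} + \frac{76245}{237902} = \left(-45014\right) \left(- \frac{3}{30607}\right) \frac{1}{351821} + \frac{76245}{237902} = \frac{135042}{30607} \cdot \frac{1}{351821} + \frac{76245}{237902} = \frac{135042}{10768185347} + \frac{76245}{237902} = \frac{821052418543899}{2561772830421994}$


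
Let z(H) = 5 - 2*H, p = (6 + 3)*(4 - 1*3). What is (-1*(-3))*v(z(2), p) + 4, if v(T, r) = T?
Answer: 7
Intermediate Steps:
p = 9 (p = 9*(4 - 3) = 9*1 = 9)
(-1*(-3))*v(z(2), p) + 4 = (-1*(-3))*(5 - 2*2) + 4 = 3*(5 - 4) + 4 = 3*1 + 4 = 3 + 4 = 7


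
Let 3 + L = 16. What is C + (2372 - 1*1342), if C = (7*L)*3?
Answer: 1303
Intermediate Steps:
L = 13 (L = -3 + 16 = 13)
C = 273 (C = (7*13)*3 = 91*3 = 273)
C + (2372 - 1*1342) = 273 + (2372 - 1*1342) = 273 + (2372 - 1342) = 273 + 1030 = 1303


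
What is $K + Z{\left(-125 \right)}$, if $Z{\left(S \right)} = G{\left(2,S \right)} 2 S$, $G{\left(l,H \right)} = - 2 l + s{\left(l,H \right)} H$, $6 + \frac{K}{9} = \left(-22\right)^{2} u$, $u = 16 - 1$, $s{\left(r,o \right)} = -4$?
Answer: $-58714$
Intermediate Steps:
$u = 15$ ($u = 16 - 1 = 15$)
$K = 65286$ ($K = -54 + 9 \left(-22\right)^{2} \cdot 15 = -54 + 9 \cdot 484 \cdot 15 = -54 + 9 \cdot 7260 = -54 + 65340 = 65286$)
$G{\left(l,H \right)} = - 4 H - 2 l$ ($G{\left(l,H \right)} = - 2 l - 4 H = - 4 H - 2 l$)
$Z{\left(S \right)} = S \left(-8 - 8 S\right)$ ($Z{\left(S \right)} = \left(- 4 S - 4\right) 2 S = \left(-4 - 4 S\right) 2 S = \left(-8 - 8 S\right) S = S \left(-8 - 8 S\right)$)
$K + Z{\left(-125 \right)} = 65286 + 8 \left(-125\right) \left(-1 - -125\right) = 65286 + 8 \left(-125\right) \left(-1 + 125\right) = 65286 + 8 \left(-125\right) 124 = 65286 - 124000 = -58714$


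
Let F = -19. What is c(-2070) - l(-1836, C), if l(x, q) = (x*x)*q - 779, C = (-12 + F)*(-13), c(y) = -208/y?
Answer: -1406016769711/1035 ≈ -1.3585e+9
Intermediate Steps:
C = 403 (C = (-12 - 19)*(-13) = -31*(-13) = 403)
l(x, q) = -779 + q*x² (l(x, q) = x²*q - 779 = q*x² - 779 = -779 + q*x²)
c(-2070) - l(-1836, C) = -208/(-2070) - (-779 + 403*(-1836)²) = -208*(-1/2070) - (-779 + 403*3370896) = 104/1035 - (-779 + 1358471088) = 104/1035 - 1*1358470309 = 104/1035 - 1358470309 = -1406016769711/1035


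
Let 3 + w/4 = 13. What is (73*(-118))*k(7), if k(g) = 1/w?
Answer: -4307/20 ≈ -215.35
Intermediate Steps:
w = 40 (w = -12 + 4*13 = -12 + 52 = 40)
k(g) = 1/40
(73*(-118))*k(7) = (73*(-118))*(1/40) = -8614*1/40 = -4307/20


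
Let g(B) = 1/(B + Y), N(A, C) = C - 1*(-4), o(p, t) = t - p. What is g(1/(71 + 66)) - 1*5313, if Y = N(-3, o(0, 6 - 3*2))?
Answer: -2916700/549 ≈ -5312.8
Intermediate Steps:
N(A, C) = 4 + C (N(A, C) = C + 4 = 4 + C)
Y = 4 (Y = 4 + ((6 - 3*2) - 1*0) = 4 + ((6 - 6) + 0) = 4 + (0 + 0) = 4 + 0 = 4)
g(B) = 1/(4 + B) (g(B) = 1/(B + 4) = 1/(4 + B))
g(1/(71 + 66)) - 1*5313 = 1/(4 + 1/(71 + 66)) - 1*5313 = 1/(4 + 1/137) - 5313 = 1/(549/137) - 5313 = 137/549 - 5313 = -2916700/549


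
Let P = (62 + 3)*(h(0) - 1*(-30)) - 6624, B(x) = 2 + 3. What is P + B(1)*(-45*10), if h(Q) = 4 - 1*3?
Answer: -6859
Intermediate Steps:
B(x) = 5
h(Q) = 1 (h(Q) = 4 - 3 = 1)
P = -4609 (P = (62 + 3)*(1 - 1*(-30)) - 6624 = 65*(1 + 30) - 6624 = 65*31 - 6624 = 2015 - 6624 = -4609)
P + B(1)*(-45*10) = -4609 + 5*(-45*10) = -4609 + 5*(-450) = -4609 - 2250 = -6859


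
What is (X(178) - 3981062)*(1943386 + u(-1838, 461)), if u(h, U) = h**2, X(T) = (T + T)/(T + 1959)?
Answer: -45273922286654940/2137 ≈ -2.1186e+13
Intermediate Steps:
X(T) = 2*T/(1959 + T) (X(T) = (2*T)/(1959 + T) = 2*T/(1959 + T))
(X(178) - 3981062)*(1943386 + u(-1838, 461)) = (2*178/(1959 + 178) - 3981062)*(1943386 + (-1838)**2) = (2*178/2137 - 3981062)*(1943386 + 3378244) = (2*178*(1/2137) - 3981062)*5321630 = (356/2137 - 3981062)*5321630 = -8507529138/2137*5321630 = -45273922286654940/2137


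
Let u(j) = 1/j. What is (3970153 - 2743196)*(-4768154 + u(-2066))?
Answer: -12086760971189905/2066 ≈ -5.8503e+12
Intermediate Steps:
(3970153 - 2743196)*(-4768154 + u(-2066)) = (3970153 - 2743196)*(-4768154 + 1/(-2066)) = 1226957*(-4768154 - 1/2066) = 1226957*(-9851006165/2066) = -12086760971189905/2066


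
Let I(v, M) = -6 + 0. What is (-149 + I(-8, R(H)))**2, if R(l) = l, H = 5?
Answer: 24025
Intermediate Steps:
I(v, M) = -6
(-149 + I(-8, R(H)))**2 = (-149 - 6)**2 = (-155)**2 = 24025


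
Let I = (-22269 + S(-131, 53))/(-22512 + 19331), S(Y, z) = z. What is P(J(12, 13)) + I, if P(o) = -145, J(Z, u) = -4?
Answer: -439029/3181 ≈ -138.02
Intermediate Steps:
I = 22216/3181 (I = (-22269 + 53)/(-22512 + 19331) = -22216/(-3181) = -22216*(-1/3181) = 22216/3181 ≈ 6.9840)
P(J(12, 13)) + I = -145 + 22216/3181 = -439029/3181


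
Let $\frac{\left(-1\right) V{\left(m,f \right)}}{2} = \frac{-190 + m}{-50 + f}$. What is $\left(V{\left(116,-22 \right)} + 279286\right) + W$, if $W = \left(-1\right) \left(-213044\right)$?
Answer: $\frac{8861903}{18} \approx 4.9233 \cdot 10^{5}$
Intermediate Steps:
$V{\left(m,f \right)} = - \frac{2 \left(-190 + m\right)}{-50 + f}$ ($V{\left(m,f \right)} = - 2 \frac{-190 + m}{-50 + f} = - \frac{2 \left(-190 + m\right)}{-50 + f}$)
$W = 213044$
$\left(V{\left(116,-22 \right)} + 279286\right) + W = \left(\frac{2 \left(190 - 116\right)}{-50 - 22} + 279286\right) + 213044 = \left(\frac{2 \left(190 - 116\right)}{-72} + 279286\right) + 213044 = \left(2 \left(- \frac{1}{72}\right) 74 + 279286\right) + 213044 = \left(- \frac{37}{18} + 279286\right) + 213044 = \frac{5027111}{18} + 213044 = \frac{8861903}{18}$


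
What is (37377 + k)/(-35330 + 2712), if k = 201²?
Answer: -38889/16309 ≈ -2.3845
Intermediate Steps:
k = 40401
(37377 + k)/(-35330 + 2712) = (37377 + 40401)/(-35330 + 2712) = 77778/(-32618) = 77778*(-1/32618) = -38889/16309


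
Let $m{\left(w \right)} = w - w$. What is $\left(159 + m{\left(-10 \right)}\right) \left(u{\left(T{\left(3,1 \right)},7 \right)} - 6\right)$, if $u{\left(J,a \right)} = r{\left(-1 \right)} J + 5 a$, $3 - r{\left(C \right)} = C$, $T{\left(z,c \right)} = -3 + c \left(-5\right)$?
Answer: $-477$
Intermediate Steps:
$T{\left(z,c \right)} = -3 - 5 c$
$m{\left(w \right)} = 0$
$r{\left(C \right)} = 3 - C$
$u{\left(J,a \right)} = 4 J + 5 a$ ($u{\left(J,a \right)} = \left(3 - -1\right) J + 5 a = \left(3 + 1\right) J + 5 a = 4 J + 5 a$)
$\left(159 + m{\left(-10 \right)}\right) \left(u{\left(T{\left(3,1 \right)},7 \right)} - 6\right) = \left(159 + 0\right) \left(\left(4 \left(-3 - 5\right) + 5 \cdot 7\right) - 6\right) = 159 \left(\left(4 \left(-3 - 5\right) + 35\right) - 6\right) = 159 \left(\left(4 \left(-8\right) + 35\right) - 6\right) = 159 \left(\left(-32 + 35\right) - 6\right) = 159 \left(3 - 6\right) = 159 \left(-3\right) = -477$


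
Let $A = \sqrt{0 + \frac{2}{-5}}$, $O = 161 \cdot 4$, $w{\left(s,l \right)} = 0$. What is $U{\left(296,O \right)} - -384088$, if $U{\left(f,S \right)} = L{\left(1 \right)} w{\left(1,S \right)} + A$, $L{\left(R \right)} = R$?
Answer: $384088 + \frac{i \sqrt{10}}{5} \approx 3.8409 \cdot 10^{5} + 0.63246 i$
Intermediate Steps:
$O = 644$
$A = \frac{i \sqrt{10}}{5}$ ($A = \sqrt{0 + 2 \left(- \frac{1}{5}\right)} = \sqrt{0 - \frac{2}{5}} = \sqrt{- \frac{2}{5}} = \frac{i \sqrt{10}}{5} \approx 0.63246 i$)
$U{\left(f,S \right)} = \frac{i \sqrt{10}}{5}$ ($U{\left(f,S \right)} = 1 \cdot 0 + \frac{i \sqrt{10}}{5} = 0 + \frac{i \sqrt{10}}{5} = \frac{i \sqrt{10}}{5}$)
$U{\left(296,O \right)} - -384088 = \frac{i \sqrt{10}}{5} - -384088 = \frac{i \sqrt{10}}{5} + 384088 = 384088 + \frac{i \sqrt{10}}{5}$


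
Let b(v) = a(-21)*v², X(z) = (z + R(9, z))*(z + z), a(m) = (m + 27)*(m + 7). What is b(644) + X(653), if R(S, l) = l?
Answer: -33132188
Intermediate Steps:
a(m) = (7 + m)*(27 + m) (a(m) = (27 + m)*(7 + m) = (7 + m)*(27 + m))
X(z) = 4*z² (X(z) = (z + z)*(z + z) = (2*z)*(2*z) = 4*z²)
b(v) = -84*v² (b(v) = (189 + (-21)² + 34*(-21))*v² = (189 + 441 - 714)*v² = -84*v²)
b(644) + X(653) = -84*644² + 4*653² = -84*414736 + 4*426409 = -34837824 + 1705636 = -33132188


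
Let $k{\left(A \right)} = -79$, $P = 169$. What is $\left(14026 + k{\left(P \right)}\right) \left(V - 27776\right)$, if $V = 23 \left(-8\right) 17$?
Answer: $-431018088$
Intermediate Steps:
$V = -3128$ ($V = \left(-184\right) 17 = -3128$)
$\left(14026 + k{\left(P \right)}\right) \left(V - 27776\right) = \left(14026 - 79\right) \left(-3128 - 27776\right) = 13947 \left(-30904\right) = -431018088$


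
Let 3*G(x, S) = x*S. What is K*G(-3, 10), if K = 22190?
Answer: -221900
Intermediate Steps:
G(x, S) = S*x/3 (G(x, S) = (x*S)/3 = (S*x)/3 = S*x/3)
K*G(-3, 10) = 22190*((⅓)*10*(-3)) = 22190*(-10) = -221900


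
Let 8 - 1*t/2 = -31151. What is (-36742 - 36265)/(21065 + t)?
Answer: -73007/83383 ≈ -0.87556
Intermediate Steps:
t = 62318 (t = 16 - 2*(-31151) = 16 + 62302 = 62318)
(-36742 - 36265)/(21065 + t) = (-36742 - 36265)/(21065 + 62318) = -73007/83383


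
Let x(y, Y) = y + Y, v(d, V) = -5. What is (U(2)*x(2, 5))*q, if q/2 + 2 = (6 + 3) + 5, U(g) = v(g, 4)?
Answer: -840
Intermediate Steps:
U(g) = -5
x(y, Y) = Y + y
q = 24 (q = -4 + 2*((6 + 3) + 5) = -4 + 2*(9 + 5) = -4 + 2*14 = -4 + 28 = 24)
(U(2)*x(2, 5))*q = -5*(5 + 2)*24 = -5*7*24 = -35*24 = -840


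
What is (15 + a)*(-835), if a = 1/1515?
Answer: -3795242/303 ≈ -12526.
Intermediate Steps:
a = 1/1515 ≈ 0.00066007
(15 + a)*(-835) = (15 + 1/1515)*(-835) = (22726/1515)*(-835) = -3795242/303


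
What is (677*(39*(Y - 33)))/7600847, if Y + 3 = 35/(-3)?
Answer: -1258543/7600847 ≈ -0.16558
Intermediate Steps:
Y = -44/3 (Y = -3 + 35/(-3) = -3 + 35*(-1/3) = -3 - 35/3 = -44/3 ≈ -14.667)
(677*(39*(Y - 33)))/7600847 = (677*(39*(-44/3 - 33)))/7600847 = (677*(39*(-143/3)))*(1/7600847) = (677*(-1859))*(1/7600847) = -1258543*1/7600847 = -1258543/7600847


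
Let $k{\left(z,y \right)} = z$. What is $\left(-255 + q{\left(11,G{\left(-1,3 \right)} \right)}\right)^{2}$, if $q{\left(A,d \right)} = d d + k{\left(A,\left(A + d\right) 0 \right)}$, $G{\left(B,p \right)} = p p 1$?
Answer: $26569$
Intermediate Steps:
$G{\left(B,p \right)} = p^{2}$ ($G{\left(B,p \right)} = p^{2} \cdot 1 = p^{2}$)
$q{\left(A,d \right)} = A + d^{2}$ ($q{\left(A,d \right)} = d d + A = d^{2} + A = A + d^{2}$)
$\left(-255 + q{\left(11,G{\left(-1,3 \right)} \right)}\right)^{2} = \left(-255 + \left(11 + \left(3^{2}\right)^{2}\right)\right)^{2} = \left(-255 + \left(11 + 9^{2}\right)\right)^{2} = \left(-255 + \left(11 + 81\right)\right)^{2} = \left(-255 + 92\right)^{2} = \left(-163\right)^{2} = 26569$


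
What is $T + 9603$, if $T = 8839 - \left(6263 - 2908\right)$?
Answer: $15087$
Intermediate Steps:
$T = 5484$ ($T = 8839 - \left(6263 - 2908\right) = 8839 - 3355 = 5484$)
$T + 9603 = 5484 + 9603 = 15087$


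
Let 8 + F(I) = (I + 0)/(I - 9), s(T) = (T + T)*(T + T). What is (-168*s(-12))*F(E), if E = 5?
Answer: 895104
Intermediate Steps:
s(T) = 4*T² (s(T) = (2*T)*(2*T) = 4*T²)
F(I) = -8 + I/(-9 + I) (F(I) = -8 + (I + 0)/(I - 9) = -8 + I/(-9 + I))
(-168*s(-12))*F(E) = (-672*(-12)²)*((72 - 7*5)/(-9 + 5)) = (-672*144)*((72 - 35)/(-4)) = (-168*576)*(-¼*37) = -96768*(-37/4) = 895104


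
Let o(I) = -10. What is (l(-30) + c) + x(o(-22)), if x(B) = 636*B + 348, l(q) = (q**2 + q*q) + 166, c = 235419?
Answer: 231373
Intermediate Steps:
l(q) = 166 + 2*q**2 (l(q) = (q**2 + q**2) + 166 = 2*q**2 + 166 = 166 + 2*q**2)
x(B) = 348 + 636*B
(l(-30) + c) + x(o(-22)) = ((166 + 2*(-30)**2) + 235419) + (348 + 636*(-10)) = ((166 + 2*900) + 235419) + (348 - 6360) = ((166 + 1800) + 235419) - 6012 = (1966 + 235419) - 6012 = 237385 - 6012 = 231373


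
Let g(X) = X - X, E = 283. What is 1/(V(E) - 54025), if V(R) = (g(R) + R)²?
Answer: 1/26064 ≈ 3.8367e-5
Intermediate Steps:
g(X) = 0
V(R) = R² (V(R) = (0 + R)² = R²)
1/(V(E) - 54025) = 1/(283² - 54025) = 1/(80089 - 54025) = 1/26064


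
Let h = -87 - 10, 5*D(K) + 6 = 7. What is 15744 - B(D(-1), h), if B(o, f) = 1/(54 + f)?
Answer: 676993/43 ≈ 15744.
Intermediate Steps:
D(K) = ⅕ (D(K) = -6/5 + (⅕)*7 = -6/5 + 7/5 = ⅕)
h = -97
15744 - B(D(-1), h) = 15744 - 1/(54 - 97) = 15744 - 1/(-43) = 15744 - 1*(-1/43) = 15744 + 1/43 = 676993/43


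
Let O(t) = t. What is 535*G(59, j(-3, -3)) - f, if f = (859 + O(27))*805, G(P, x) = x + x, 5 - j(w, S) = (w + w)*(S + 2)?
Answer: -714300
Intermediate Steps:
j(w, S) = 5 - 2*w*(2 + S) (j(w, S) = 5 - (w + w)*(S + 2) = 5 - 2*w*(2 + S))
G(P, x) = 2*x
f = 713230 (f = (859 + 27)*805 = 886*805 = 713230)
535*G(59, j(-3, -3)) - f = 535*(2*(5 - 4*(-3) - 2*(-3)*(-3))) - 1*713230 = 535*(2*(5 + 12 - 18)) - 713230 = 535*(2*(-1)) - 713230 = 535*(-2) - 713230 = -1070 - 713230 = -714300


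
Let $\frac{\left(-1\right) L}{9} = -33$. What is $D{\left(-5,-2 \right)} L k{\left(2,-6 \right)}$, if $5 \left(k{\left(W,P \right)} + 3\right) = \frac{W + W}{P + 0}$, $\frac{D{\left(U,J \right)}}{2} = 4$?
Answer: $- \frac{37224}{5} \approx -7444.8$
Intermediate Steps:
$L = 297$ ($L = \left(-9\right) \left(-33\right) = 297$)
$D{\left(U,J \right)} = 8$ ($D{\left(U,J \right)} = 2 \cdot 4 = 8$)
$k{\left(W,P \right)} = -3 + \frac{2 W}{5 P}$ ($k{\left(W,P \right)} = -3 + \frac{\left(W + W\right) \frac{1}{P + 0}}{5} = -3 + \frac{2 W \frac{1}{P}}{5} = -3 + \frac{2 W}{5 P}$)
$D{\left(-5,-2 \right)} L k{\left(2,-6 \right)} = 8 \cdot 297 \left(-3 + \frac{2}{5} \cdot 2 \frac{1}{-6}\right) = 2376 \left(-3 + \frac{2}{5} \cdot 2 \left(- \frac{1}{6}\right)\right) = 2376 \left(-3 - \frac{2}{15}\right) = 2376 \left(- \frac{47}{15}\right) = - \frac{37224}{5}$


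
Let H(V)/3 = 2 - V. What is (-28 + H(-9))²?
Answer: 25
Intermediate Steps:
H(V) = 6 - 3*V (H(V) = 3*(2 - V) = 6 - 3*V)
(-28 + H(-9))² = (-28 + (6 - 3*(-9)))² = (-28 + (6 + 27))² = (-28 + 33)² = 5² = 25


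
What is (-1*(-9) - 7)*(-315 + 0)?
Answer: -630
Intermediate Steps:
(-1*(-9) - 7)*(-315 + 0) = (9 - 7)*(-315) = 2*(-315) = -630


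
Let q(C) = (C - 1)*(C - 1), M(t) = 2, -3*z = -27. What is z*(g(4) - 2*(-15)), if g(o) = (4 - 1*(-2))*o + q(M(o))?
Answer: 495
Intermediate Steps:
z = 9 (z = -⅓*(-27) = 9)
q(C) = (-1 + C)² (q(C) = (-1 + C)*(-1 + C) = (-1 + C)²)
g(o) = 1 + 6*o (g(o) = (4 - 1*(-2))*o + (-1 + 2)² = (4 + 2)*o + 1² = 6*o + 1 = 1 + 6*o)
z*(g(4) - 2*(-15)) = 9*((1 + 6*4) - 2*(-15)) = 9*((1 + 24) + 30) = 9*(25 + 30) = 9*55 = 495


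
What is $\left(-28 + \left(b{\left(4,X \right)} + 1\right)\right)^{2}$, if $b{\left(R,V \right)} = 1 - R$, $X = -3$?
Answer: $900$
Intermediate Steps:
$\left(-28 + \left(b{\left(4,X \right)} + 1\right)\right)^{2} = \left(-28 + \left(\left(1 - 4\right) + 1\right)\right)^{2} = \left(-28 + \left(-3 + 1\right)\right)^{2} = \left(-28 - 2\right)^{2} = \left(-30\right)^{2} = 900$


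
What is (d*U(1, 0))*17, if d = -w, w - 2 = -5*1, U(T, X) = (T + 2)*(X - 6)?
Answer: -918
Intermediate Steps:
U(T, X) = (-6 + X)*(2 + T) (U(T, X) = (2 + T)*(-6 + X) = (-6 + X)*(2 + T))
w = -3 (w = 2 - 5*1 = 2 - 5 = -3)
d = 3 (d = -1*(-3) = 3)
(d*U(1, 0))*17 = (3*(-12 - 6*1 + 2*0 + 1*0))*17 = (3*(-12 - 6 + 0 + 0))*17 = (3*(-18))*17 = -54*17 = -918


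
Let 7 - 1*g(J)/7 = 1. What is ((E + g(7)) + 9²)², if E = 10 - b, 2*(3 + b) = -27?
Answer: 89401/4 ≈ 22350.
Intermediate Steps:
b = -33/2 (b = -3 + (½)*(-27) = -3 - 27/2 = -33/2 ≈ -16.500)
E = 53/2 (E = 10 - 1*(-33/2) = 10 + 33/2 = 53/2 ≈ 26.500)
g(J) = 42 (g(J) = 49 - 7*1 = 49 - 7 = 42)
((E + g(7)) + 9²)² = ((53/2 + 42) + 9²)² = (137/2 + 81)² = (299/2)² = 89401/4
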